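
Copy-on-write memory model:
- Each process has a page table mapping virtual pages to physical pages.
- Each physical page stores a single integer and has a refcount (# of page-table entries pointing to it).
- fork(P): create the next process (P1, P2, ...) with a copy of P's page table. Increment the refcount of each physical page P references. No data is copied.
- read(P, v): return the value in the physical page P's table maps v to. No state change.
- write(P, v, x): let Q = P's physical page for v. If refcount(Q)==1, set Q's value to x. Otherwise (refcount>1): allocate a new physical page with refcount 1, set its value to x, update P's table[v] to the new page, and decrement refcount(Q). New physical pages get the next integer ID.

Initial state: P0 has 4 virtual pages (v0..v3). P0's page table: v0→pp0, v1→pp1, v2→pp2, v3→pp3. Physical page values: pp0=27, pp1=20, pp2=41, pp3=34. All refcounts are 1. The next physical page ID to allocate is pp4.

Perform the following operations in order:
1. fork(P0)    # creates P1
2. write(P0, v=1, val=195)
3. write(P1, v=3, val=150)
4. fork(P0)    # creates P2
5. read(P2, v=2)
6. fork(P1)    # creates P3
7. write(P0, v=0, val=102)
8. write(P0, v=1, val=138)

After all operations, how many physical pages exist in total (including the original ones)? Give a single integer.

Op 1: fork(P0) -> P1. 4 ppages; refcounts: pp0:2 pp1:2 pp2:2 pp3:2
Op 2: write(P0, v1, 195). refcount(pp1)=2>1 -> COPY to pp4. 5 ppages; refcounts: pp0:2 pp1:1 pp2:2 pp3:2 pp4:1
Op 3: write(P1, v3, 150). refcount(pp3)=2>1 -> COPY to pp5. 6 ppages; refcounts: pp0:2 pp1:1 pp2:2 pp3:1 pp4:1 pp5:1
Op 4: fork(P0) -> P2. 6 ppages; refcounts: pp0:3 pp1:1 pp2:3 pp3:2 pp4:2 pp5:1
Op 5: read(P2, v2) -> 41. No state change.
Op 6: fork(P1) -> P3. 6 ppages; refcounts: pp0:4 pp1:2 pp2:4 pp3:2 pp4:2 pp5:2
Op 7: write(P0, v0, 102). refcount(pp0)=4>1 -> COPY to pp6. 7 ppages; refcounts: pp0:3 pp1:2 pp2:4 pp3:2 pp4:2 pp5:2 pp6:1
Op 8: write(P0, v1, 138). refcount(pp4)=2>1 -> COPY to pp7. 8 ppages; refcounts: pp0:3 pp1:2 pp2:4 pp3:2 pp4:1 pp5:2 pp6:1 pp7:1

Answer: 8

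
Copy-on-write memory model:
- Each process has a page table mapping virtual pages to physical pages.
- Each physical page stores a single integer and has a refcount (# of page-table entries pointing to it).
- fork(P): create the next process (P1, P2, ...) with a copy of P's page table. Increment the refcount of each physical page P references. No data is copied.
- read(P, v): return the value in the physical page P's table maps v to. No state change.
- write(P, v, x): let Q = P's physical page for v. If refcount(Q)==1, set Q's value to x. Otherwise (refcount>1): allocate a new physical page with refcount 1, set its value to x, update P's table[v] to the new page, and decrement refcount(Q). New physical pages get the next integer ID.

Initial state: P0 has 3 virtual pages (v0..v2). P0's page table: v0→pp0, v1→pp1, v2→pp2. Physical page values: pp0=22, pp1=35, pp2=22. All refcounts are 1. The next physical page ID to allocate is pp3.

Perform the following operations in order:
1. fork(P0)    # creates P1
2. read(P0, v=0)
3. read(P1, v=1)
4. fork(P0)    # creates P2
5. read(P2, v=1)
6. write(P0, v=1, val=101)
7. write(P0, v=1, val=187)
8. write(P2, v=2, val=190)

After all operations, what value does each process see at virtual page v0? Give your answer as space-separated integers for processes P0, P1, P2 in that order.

Op 1: fork(P0) -> P1. 3 ppages; refcounts: pp0:2 pp1:2 pp2:2
Op 2: read(P0, v0) -> 22. No state change.
Op 3: read(P1, v1) -> 35. No state change.
Op 4: fork(P0) -> P2. 3 ppages; refcounts: pp0:3 pp1:3 pp2:3
Op 5: read(P2, v1) -> 35. No state change.
Op 6: write(P0, v1, 101). refcount(pp1)=3>1 -> COPY to pp3. 4 ppages; refcounts: pp0:3 pp1:2 pp2:3 pp3:1
Op 7: write(P0, v1, 187). refcount(pp3)=1 -> write in place. 4 ppages; refcounts: pp0:3 pp1:2 pp2:3 pp3:1
Op 8: write(P2, v2, 190). refcount(pp2)=3>1 -> COPY to pp4. 5 ppages; refcounts: pp0:3 pp1:2 pp2:2 pp3:1 pp4:1
P0: v0 -> pp0 = 22
P1: v0 -> pp0 = 22
P2: v0 -> pp0 = 22

Answer: 22 22 22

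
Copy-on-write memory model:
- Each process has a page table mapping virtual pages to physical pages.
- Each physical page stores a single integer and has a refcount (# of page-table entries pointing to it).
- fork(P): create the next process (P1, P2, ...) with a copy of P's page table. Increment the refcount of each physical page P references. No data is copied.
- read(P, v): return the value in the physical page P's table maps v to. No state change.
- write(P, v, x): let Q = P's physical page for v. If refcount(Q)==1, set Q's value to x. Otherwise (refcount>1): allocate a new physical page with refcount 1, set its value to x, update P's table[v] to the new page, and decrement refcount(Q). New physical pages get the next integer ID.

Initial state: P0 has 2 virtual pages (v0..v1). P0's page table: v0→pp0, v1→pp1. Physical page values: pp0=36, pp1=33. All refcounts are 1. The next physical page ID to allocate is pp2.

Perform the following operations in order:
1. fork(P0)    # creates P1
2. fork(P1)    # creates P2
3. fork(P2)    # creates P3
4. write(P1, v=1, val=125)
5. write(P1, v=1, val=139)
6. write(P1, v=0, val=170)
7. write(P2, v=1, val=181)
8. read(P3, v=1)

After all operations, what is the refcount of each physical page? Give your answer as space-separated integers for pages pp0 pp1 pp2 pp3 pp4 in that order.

Op 1: fork(P0) -> P1. 2 ppages; refcounts: pp0:2 pp1:2
Op 2: fork(P1) -> P2. 2 ppages; refcounts: pp0:3 pp1:3
Op 3: fork(P2) -> P3. 2 ppages; refcounts: pp0:4 pp1:4
Op 4: write(P1, v1, 125). refcount(pp1)=4>1 -> COPY to pp2. 3 ppages; refcounts: pp0:4 pp1:3 pp2:1
Op 5: write(P1, v1, 139). refcount(pp2)=1 -> write in place. 3 ppages; refcounts: pp0:4 pp1:3 pp2:1
Op 6: write(P1, v0, 170). refcount(pp0)=4>1 -> COPY to pp3. 4 ppages; refcounts: pp0:3 pp1:3 pp2:1 pp3:1
Op 7: write(P2, v1, 181). refcount(pp1)=3>1 -> COPY to pp4. 5 ppages; refcounts: pp0:3 pp1:2 pp2:1 pp3:1 pp4:1
Op 8: read(P3, v1) -> 33. No state change.

Answer: 3 2 1 1 1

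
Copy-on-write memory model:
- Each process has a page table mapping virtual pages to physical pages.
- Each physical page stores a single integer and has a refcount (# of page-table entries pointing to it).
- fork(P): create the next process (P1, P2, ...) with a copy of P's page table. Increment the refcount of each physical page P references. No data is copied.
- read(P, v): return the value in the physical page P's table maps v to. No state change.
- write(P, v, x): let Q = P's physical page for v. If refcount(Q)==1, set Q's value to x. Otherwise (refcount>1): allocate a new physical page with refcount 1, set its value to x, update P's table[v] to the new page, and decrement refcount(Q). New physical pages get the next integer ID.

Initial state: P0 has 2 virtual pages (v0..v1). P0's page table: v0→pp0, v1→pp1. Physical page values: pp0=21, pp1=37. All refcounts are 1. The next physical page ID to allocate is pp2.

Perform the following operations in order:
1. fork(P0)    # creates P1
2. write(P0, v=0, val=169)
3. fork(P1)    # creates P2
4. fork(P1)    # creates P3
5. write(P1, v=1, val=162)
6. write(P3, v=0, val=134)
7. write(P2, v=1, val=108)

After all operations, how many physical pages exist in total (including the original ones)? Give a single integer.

Op 1: fork(P0) -> P1. 2 ppages; refcounts: pp0:2 pp1:2
Op 2: write(P0, v0, 169). refcount(pp0)=2>1 -> COPY to pp2. 3 ppages; refcounts: pp0:1 pp1:2 pp2:1
Op 3: fork(P1) -> P2. 3 ppages; refcounts: pp0:2 pp1:3 pp2:1
Op 4: fork(P1) -> P3. 3 ppages; refcounts: pp0:3 pp1:4 pp2:1
Op 5: write(P1, v1, 162). refcount(pp1)=4>1 -> COPY to pp3. 4 ppages; refcounts: pp0:3 pp1:3 pp2:1 pp3:1
Op 6: write(P3, v0, 134). refcount(pp0)=3>1 -> COPY to pp4. 5 ppages; refcounts: pp0:2 pp1:3 pp2:1 pp3:1 pp4:1
Op 7: write(P2, v1, 108). refcount(pp1)=3>1 -> COPY to pp5. 6 ppages; refcounts: pp0:2 pp1:2 pp2:1 pp3:1 pp4:1 pp5:1

Answer: 6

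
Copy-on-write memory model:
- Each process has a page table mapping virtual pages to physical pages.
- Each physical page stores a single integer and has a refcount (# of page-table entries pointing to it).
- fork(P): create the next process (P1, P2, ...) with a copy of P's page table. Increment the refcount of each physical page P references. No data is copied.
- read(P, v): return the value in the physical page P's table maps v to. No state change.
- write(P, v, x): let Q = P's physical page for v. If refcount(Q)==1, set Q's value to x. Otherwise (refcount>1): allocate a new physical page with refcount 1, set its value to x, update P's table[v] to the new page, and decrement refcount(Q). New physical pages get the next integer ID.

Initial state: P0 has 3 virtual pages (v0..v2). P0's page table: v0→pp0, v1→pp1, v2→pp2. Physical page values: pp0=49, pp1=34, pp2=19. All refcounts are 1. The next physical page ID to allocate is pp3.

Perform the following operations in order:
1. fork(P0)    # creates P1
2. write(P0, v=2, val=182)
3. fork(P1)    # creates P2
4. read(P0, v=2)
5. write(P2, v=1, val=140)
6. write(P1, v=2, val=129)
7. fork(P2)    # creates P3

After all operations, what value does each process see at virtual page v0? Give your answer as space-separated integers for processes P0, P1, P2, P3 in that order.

Op 1: fork(P0) -> P1. 3 ppages; refcounts: pp0:2 pp1:2 pp2:2
Op 2: write(P0, v2, 182). refcount(pp2)=2>1 -> COPY to pp3. 4 ppages; refcounts: pp0:2 pp1:2 pp2:1 pp3:1
Op 3: fork(P1) -> P2. 4 ppages; refcounts: pp0:3 pp1:3 pp2:2 pp3:1
Op 4: read(P0, v2) -> 182. No state change.
Op 5: write(P2, v1, 140). refcount(pp1)=3>1 -> COPY to pp4. 5 ppages; refcounts: pp0:3 pp1:2 pp2:2 pp3:1 pp4:1
Op 6: write(P1, v2, 129). refcount(pp2)=2>1 -> COPY to pp5. 6 ppages; refcounts: pp0:3 pp1:2 pp2:1 pp3:1 pp4:1 pp5:1
Op 7: fork(P2) -> P3. 6 ppages; refcounts: pp0:4 pp1:2 pp2:2 pp3:1 pp4:2 pp5:1
P0: v0 -> pp0 = 49
P1: v0 -> pp0 = 49
P2: v0 -> pp0 = 49
P3: v0 -> pp0 = 49

Answer: 49 49 49 49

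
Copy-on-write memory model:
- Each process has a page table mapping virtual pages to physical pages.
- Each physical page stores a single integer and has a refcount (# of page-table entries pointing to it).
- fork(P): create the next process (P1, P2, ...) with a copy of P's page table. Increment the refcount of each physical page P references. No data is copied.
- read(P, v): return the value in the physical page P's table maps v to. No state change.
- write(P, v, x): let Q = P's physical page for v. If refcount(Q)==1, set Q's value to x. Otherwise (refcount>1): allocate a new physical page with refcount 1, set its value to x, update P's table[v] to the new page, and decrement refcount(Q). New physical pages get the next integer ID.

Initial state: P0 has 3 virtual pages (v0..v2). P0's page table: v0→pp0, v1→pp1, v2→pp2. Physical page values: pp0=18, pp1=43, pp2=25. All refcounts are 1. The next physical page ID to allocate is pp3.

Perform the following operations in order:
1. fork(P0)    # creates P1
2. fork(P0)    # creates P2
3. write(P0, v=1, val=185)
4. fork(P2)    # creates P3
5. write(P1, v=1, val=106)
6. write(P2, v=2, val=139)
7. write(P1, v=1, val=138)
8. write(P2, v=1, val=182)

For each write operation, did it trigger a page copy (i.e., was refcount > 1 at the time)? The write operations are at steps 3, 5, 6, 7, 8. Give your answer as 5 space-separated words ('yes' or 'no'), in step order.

Op 1: fork(P0) -> P1. 3 ppages; refcounts: pp0:2 pp1:2 pp2:2
Op 2: fork(P0) -> P2. 3 ppages; refcounts: pp0:3 pp1:3 pp2:3
Op 3: write(P0, v1, 185). refcount(pp1)=3>1 -> COPY to pp3. 4 ppages; refcounts: pp0:3 pp1:2 pp2:3 pp3:1
Op 4: fork(P2) -> P3. 4 ppages; refcounts: pp0:4 pp1:3 pp2:4 pp3:1
Op 5: write(P1, v1, 106). refcount(pp1)=3>1 -> COPY to pp4. 5 ppages; refcounts: pp0:4 pp1:2 pp2:4 pp3:1 pp4:1
Op 6: write(P2, v2, 139). refcount(pp2)=4>1 -> COPY to pp5. 6 ppages; refcounts: pp0:4 pp1:2 pp2:3 pp3:1 pp4:1 pp5:1
Op 7: write(P1, v1, 138). refcount(pp4)=1 -> write in place. 6 ppages; refcounts: pp0:4 pp1:2 pp2:3 pp3:1 pp4:1 pp5:1
Op 8: write(P2, v1, 182). refcount(pp1)=2>1 -> COPY to pp6. 7 ppages; refcounts: pp0:4 pp1:1 pp2:3 pp3:1 pp4:1 pp5:1 pp6:1

yes yes yes no yes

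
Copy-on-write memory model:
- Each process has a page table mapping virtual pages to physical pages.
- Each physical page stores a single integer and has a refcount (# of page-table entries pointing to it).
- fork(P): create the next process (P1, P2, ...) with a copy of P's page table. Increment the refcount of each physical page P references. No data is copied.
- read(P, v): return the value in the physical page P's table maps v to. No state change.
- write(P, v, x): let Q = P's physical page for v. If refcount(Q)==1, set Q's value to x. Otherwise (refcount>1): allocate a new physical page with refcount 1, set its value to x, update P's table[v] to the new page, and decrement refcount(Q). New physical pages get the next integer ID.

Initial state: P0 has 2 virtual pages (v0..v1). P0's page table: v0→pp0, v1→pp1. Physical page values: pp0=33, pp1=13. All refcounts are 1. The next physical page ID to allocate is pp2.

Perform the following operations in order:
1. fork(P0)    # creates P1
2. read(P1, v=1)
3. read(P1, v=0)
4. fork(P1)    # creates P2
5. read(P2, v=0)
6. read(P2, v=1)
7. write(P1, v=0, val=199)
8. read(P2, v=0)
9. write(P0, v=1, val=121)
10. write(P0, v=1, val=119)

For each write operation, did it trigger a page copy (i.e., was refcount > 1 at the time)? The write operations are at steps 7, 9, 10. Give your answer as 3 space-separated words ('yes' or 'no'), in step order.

Op 1: fork(P0) -> P1. 2 ppages; refcounts: pp0:2 pp1:2
Op 2: read(P1, v1) -> 13. No state change.
Op 3: read(P1, v0) -> 33. No state change.
Op 4: fork(P1) -> P2. 2 ppages; refcounts: pp0:3 pp1:3
Op 5: read(P2, v0) -> 33. No state change.
Op 6: read(P2, v1) -> 13. No state change.
Op 7: write(P1, v0, 199). refcount(pp0)=3>1 -> COPY to pp2. 3 ppages; refcounts: pp0:2 pp1:3 pp2:1
Op 8: read(P2, v0) -> 33. No state change.
Op 9: write(P0, v1, 121). refcount(pp1)=3>1 -> COPY to pp3. 4 ppages; refcounts: pp0:2 pp1:2 pp2:1 pp3:1
Op 10: write(P0, v1, 119). refcount(pp3)=1 -> write in place. 4 ppages; refcounts: pp0:2 pp1:2 pp2:1 pp3:1

yes yes no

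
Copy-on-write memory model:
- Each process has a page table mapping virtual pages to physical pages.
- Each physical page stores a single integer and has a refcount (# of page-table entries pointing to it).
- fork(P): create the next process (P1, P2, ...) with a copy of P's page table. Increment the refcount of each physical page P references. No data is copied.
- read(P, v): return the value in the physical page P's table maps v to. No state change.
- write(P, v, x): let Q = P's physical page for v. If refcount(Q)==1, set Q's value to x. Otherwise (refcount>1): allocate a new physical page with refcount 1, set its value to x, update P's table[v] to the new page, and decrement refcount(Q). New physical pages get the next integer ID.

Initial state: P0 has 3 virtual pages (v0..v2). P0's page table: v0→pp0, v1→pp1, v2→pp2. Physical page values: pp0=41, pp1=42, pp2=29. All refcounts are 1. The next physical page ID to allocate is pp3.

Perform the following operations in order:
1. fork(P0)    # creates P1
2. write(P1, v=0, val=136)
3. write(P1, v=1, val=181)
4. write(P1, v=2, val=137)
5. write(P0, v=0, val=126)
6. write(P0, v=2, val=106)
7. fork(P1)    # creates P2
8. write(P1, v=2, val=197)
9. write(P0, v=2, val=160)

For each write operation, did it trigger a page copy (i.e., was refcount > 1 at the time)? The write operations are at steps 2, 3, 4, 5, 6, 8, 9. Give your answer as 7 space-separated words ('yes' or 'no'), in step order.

Op 1: fork(P0) -> P1. 3 ppages; refcounts: pp0:2 pp1:2 pp2:2
Op 2: write(P1, v0, 136). refcount(pp0)=2>1 -> COPY to pp3. 4 ppages; refcounts: pp0:1 pp1:2 pp2:2 pp3:1
Op 3: write(P1, v1, 181). refcount(pp1)=2>1 -> COPY to pp4. 5 ppages; refcounts: pp0:1 pp1:1 pp2:2 pp3:1 pp4:1
Op 4: write(P1, v2, 137). refcount(pp2)=2>1 -> COPY to pp5. 6 ppages; refcounts: pp0:1 pp1:1 pp2:1 pp3:1 pp4:1 pp5:1
Op 5: write(P0, v0, 126). refcount(pp0)=1 -> write in place. 6 ppages; refcounts: pp0:1 pp1:1 pp2:1 pp3:1 pp4:1 pp5:1
Op 6: write(P0, v2, 106). refcount(pp2)=1 -> write in place. 6 ppages; refcounts: pp0:1 pp1:1 pp2:1 pp3:1 pp4:1 pp5:1
Op 7: fork(P1) -> P2. 6 ppages; refcounts: pp0:1 pp1:1 pp2:1 pp3:2 pp4:2 pp5:2
Op 8: write(P1, v2, 197). refcount(pp5)=2>1 -> COPY to pp6. 7 ppages; refcounts: pp0:1 pp1:1 pp2:1 pp3:2 pp4:2 pp5:1 pp6:1
Op 9: write(P0, v2, 160). refcount(pp2)=1 -> write in place. 7 ppages; refcounts: pp0:1 pp1:1 pp2:1 pp3:2 pp4:2 pp5:1 pp6:1

yes yes yes no no yes no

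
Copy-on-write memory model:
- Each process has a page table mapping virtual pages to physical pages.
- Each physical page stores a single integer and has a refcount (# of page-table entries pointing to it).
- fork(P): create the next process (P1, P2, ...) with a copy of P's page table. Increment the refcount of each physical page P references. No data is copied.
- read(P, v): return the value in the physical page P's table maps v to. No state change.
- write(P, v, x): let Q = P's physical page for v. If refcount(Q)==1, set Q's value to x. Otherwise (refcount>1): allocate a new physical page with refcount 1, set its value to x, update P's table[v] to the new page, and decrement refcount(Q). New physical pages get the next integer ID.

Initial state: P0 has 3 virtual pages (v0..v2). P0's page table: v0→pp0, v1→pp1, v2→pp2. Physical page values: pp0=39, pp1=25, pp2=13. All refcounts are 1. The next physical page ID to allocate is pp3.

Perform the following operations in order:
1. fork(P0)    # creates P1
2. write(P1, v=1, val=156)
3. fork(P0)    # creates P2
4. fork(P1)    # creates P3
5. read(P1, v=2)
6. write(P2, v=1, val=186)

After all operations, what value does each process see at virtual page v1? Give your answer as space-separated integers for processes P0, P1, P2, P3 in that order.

Answer: 25 156 186 156

Derivation:
Op 1: fork(P0) -> P1. 3 ppages; refcounts: pp0:2 pp1:2 pp2:2
Op 2: write(P1, v1, 156). refcount(pp1)=2>1 -> COPY to pp3. 4 ppages; refcounts: pp0:2 pp1:1 pp2:2 pp3:1
Op 3: fork(P0) -> P2. 4 ppages; refcounts: pp0:3 pp1:2 pp2:3 pp3:1
Op 4: fork(P1) -> P3. 4 ppages; refcounts: pp0:4 pp1:2 pp2:4 pp3:2
Op 5: read(P1, v2) -> 13. No state change.
Op 6: write(P2, v1, 186). refcount(pp1)=2>1 -> COPY to pp4. 5 ppages; refcounts: pp0:4 pp1:1 pp2:4 pp3:2 pp4:1
P0: v1 -> pp1 = 25
P1: v1 -> pp3 = 156
P2: v1 -> pp4 = 186
P3: v1 -> pp3 = 156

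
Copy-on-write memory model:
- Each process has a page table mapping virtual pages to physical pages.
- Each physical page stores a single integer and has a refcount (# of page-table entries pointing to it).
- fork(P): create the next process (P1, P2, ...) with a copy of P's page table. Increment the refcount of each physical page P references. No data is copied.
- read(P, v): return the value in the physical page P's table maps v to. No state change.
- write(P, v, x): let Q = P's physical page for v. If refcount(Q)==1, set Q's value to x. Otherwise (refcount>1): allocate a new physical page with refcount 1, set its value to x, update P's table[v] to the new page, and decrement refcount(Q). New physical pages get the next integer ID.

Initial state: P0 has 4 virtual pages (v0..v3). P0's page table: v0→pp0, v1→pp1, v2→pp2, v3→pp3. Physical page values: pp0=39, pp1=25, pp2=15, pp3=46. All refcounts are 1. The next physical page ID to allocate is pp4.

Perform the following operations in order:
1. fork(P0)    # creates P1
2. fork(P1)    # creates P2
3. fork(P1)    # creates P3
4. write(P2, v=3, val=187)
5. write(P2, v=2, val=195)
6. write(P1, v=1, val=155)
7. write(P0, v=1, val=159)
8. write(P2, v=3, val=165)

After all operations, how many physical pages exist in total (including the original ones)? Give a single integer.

Op 1: fork(P0) -> P1. 4 ppages; refcounts: pp0:2 pp1:2 pp2:2 pp3:2
Op 2: fork(P1) -> P2. 4 ppages; refcounts: pp0:3 pp1:3 pp2:3 pp3:3
Op 3: fork(P1) -> P3. 4 ppages; refcounts: pp0:4 pp1:4 pp2:4 pp3:4
Op 4: write(P2, v3, 187). refcount(pp3)=4>1 -> COPY to pp4. 5 ppages; refcounts: pp0:4 pp1:4 pp2:4 pp3:3 pp4:1
Op 5: write(P2, v2, 195). refcount(pp2)=4>1 -> COPY to pp5. 6 ppages; refcounts: pp0:4 pp1:4 pp2:3 pp3:3 pp4:1 pp5:1
Op 6: write(P1, v1, 155). refcount(pp1)=4>1 -> COPY to pp6. 7 ppages; refcounts: pp0:4 pp1:3 pp2:3 pp3:3 pp4:1 pp5:1 pp6:1
Op 7: write(P0, v1, 159). refcount(pp1)=3>1 -> COPY to pp7. 8 ppages; refcounts: pp0:4 pp1:2 pp2:3 pp3:3 pp4:1 pp5:1 pp6:1 pp7:1
Op 8: write(P2, v3, 165). refcount(pp4)=1 -> write in place. 8 ppages; refcounts: pp0:4 pp1:2 pp2:3 pp3:3 pp4:1 pp5:1 pp6:1 pp7:1

Answer: 8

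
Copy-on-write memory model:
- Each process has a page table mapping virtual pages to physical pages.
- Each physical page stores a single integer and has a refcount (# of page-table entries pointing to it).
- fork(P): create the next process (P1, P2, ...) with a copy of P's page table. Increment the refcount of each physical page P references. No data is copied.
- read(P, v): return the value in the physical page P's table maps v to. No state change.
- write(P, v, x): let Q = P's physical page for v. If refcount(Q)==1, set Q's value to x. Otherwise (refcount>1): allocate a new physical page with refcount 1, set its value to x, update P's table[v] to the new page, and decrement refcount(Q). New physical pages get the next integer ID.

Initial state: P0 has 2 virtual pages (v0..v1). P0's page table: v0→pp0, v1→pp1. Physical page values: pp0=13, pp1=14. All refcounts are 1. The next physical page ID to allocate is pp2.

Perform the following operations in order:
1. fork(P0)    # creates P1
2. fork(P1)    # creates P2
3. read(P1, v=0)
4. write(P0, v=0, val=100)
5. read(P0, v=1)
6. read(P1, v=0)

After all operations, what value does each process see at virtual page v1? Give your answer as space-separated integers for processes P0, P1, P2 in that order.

Op 1: fork(P0) -> P1. 2 ppages; refcounts: pp0:2 pp1:2
Op 2: fork(P1) -> P2. 2 ppages; refcounts: pp0:3 pp1:3
Op 3: read(P1, v0) -> 13. No state change.
Op 4: write(P0, v0, 100). refcount(pp0)=3>1 -> COPY to pp2. 3 ppages; refcounts: pp0:2 pp1:3 pp2:1
Op 5: read(P0, v1) -> 14. No state change.
Op 6: read(P1, v0) -> 13. No state change.
P0: v1 -> pp1 = 14
P1: v1 -> pp1 = 14
P2: v1 -> pp1 = 14

Answer: 14 14 14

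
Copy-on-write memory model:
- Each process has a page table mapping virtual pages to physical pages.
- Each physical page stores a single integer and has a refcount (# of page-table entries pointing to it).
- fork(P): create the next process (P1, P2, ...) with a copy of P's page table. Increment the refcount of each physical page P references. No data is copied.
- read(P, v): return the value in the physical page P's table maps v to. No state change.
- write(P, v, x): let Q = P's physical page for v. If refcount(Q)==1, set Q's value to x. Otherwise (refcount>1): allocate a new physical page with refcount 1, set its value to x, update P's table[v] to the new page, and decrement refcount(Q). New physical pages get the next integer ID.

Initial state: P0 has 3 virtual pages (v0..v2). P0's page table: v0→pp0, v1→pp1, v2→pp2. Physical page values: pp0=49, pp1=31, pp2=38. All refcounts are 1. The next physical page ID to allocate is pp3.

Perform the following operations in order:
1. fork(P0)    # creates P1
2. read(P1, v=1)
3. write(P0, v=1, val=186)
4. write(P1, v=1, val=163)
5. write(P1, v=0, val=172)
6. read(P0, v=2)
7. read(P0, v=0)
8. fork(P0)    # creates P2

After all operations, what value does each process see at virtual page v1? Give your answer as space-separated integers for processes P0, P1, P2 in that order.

Answer: 186 163 186

Derivation:
Op 1: fork(P0) -> P1. 3 ppages; refcounts: pp0:2 pp1:2 pp2:2
Op 2: read(P1, v1) -> 31. No state change.
Op 3: write(P0, v1, 186). refcount(pp1)=2>1 -> COPY to pp3. 4 ppages; refcounts: pp0:2 pp1:1 pp2:2 pp3:1
Op 4: write(P1, v1, 163). refcount(pp1)=1 -> write in place. 4 ppages; refcounts: pp0:2 pp1:1 pp2:2 pp3:1
Op 5: write(P1, v0, 172). refcount(pp0)=2>1 -> COPY to pp4. 5 ppages; refcounts: pp0:1 pp1:1 pp2:2 pp3:1 pp4:1
Op 6: read(P0, v2) -> 38. No state change.
Op 7: read(P0, v0) -> 49. No state change.
Op 8: fork(P0) -> P2. 5 ppages; refcounts: pp0:2 pp1:1 pp2:3 pp3:2 pp4:1
P0: v1 -> pp3 = 186
P1: v1 -> pp1 = 163
P2: v1 -> pp3 = 186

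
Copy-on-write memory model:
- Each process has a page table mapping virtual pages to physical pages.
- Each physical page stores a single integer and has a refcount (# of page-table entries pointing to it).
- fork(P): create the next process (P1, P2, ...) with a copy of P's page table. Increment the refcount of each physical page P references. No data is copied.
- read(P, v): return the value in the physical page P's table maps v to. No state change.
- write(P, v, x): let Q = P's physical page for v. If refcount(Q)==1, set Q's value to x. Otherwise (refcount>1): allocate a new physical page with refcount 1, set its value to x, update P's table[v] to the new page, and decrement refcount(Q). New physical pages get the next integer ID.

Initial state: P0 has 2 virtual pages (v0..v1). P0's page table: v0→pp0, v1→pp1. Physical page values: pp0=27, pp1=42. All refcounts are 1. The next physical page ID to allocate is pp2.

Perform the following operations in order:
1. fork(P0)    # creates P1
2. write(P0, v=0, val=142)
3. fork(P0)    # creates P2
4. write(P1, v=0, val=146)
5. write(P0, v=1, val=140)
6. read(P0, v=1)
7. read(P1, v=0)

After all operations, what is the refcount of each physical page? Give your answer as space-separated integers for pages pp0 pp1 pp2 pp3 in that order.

Answer: 1 2 2 1

Derivation:
Op 1: fork(P0) -> P1. 2 ppages; refcounts: pp0:2 pp1:2
Op 2: write(P0, v0, 142). refcount(pp0)=2>1 -> COPY to pp2. 3 ppages; refcounts: pp0:1 pp1:2 pp2:1
Op 3: fork(P0) -> P2. 3 ppages; refcounts: pp0:1 pp1:3 pp2:2
Op 4: write(P1, v0, 146). refcount(pp0)=1 -> write in place. 3 ppages; refcounts: pp0:1 pp1:3 pp2:2
Op 5: write(P0, v1, 140). refcount(pp1)=3>1 -> COPY to pp3. 4 ppages; refcounts: pp0:1 pp1:2 pp2:2 pp3:1
Op 6: read(P0, v1) -> 140. No state change.
Op 7: read(P1, v0) -> 146. No state change.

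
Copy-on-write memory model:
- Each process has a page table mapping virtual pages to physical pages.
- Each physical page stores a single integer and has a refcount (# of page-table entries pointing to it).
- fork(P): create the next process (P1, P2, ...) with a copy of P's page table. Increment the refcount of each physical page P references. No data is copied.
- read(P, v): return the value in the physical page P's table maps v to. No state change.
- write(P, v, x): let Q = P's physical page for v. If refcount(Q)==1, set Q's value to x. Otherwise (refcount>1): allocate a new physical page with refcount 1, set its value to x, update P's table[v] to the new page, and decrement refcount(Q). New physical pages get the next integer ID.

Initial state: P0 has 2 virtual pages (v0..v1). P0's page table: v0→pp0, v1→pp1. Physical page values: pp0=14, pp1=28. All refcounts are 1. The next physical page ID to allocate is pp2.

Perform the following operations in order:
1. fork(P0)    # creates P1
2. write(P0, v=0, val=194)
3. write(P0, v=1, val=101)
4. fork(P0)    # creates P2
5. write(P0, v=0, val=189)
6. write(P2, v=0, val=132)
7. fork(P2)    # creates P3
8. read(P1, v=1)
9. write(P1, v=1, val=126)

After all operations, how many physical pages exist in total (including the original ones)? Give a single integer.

Op 1: fork(P0) -> P1. 2 ppages; refcounts: pp0:2 pp1:2
Op 2: write(P0, v0, 194). refcount(pp0)=2>1 -> COPY to pp2. 3 ppages; refcounts: pp0:1 pp1:2 pp2:1
Op 3: write(P0, v1, 101). refcount(pp1)=2>1 -> COPY to pp3. 4 ppages; refcounts: pp0:1 pp1:1 pp2:1 pp3:1
Op 4: fork(P0) -> P2. 4 ppages; refcounts: pp0:1 pp1:1 pp2:2 pp3:2
Op 5: write(P0, v0, 189). refcount(pp2)=2>1 -> COPY to pp4. 5 ppages; refcounts: pp0:1 pp1:1 pp2:1 pp3:2 pp4:1
Op 6: write(P2, v0, 132). refcount(pp2)=1 -> write in place. 5 ppages; refcounts: pp0:1 pp1:1 pp2:1 pp3:2 pp4:1
Op 7: fork(P2) -> P3. 5 ppages; refcounts: pp0:1 pp1:1 pp2:2 pp3:3 pp4:1
Op 8: read(P1, v1) -> 28. No state change.
Op 9: write(P1, v1, 126). refcount(pp1)=1 -> write in place. 5 ppages; refcounts: pp0:1 pp1:1 pp2:2 pp3:3 pp4:1

Answer: 5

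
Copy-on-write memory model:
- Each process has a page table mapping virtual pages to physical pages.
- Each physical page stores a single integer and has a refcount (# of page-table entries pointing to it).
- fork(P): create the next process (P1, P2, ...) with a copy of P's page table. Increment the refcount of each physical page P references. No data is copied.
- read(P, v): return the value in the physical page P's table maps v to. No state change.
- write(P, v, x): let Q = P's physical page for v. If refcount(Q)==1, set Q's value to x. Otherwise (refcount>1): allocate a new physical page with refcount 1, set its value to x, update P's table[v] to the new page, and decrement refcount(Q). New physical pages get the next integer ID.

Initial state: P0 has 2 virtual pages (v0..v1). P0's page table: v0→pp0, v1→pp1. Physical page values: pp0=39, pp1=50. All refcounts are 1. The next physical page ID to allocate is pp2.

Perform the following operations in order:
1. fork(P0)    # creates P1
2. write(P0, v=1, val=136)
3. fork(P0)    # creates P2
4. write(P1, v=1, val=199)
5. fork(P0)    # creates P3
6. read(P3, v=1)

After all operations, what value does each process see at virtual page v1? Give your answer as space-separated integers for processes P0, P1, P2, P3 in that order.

Answer: 136 199 136 136

Derivation:
Op 1: fork(P0) -> P1. 2 ppages; refcounts: pp0:2 pp1:2
Op 2: write(P0, v1, 136). refcount(pp1)=2>1 -> COPY to pp2. 3 ppages; refcounts: pp0:2 pp1:1 pp2:1
Op 3: fork(P0) -> P2. 3 ppages; refcounts: pp0:3 pp1:1 pp2:2
Op 4: write(P1, v1, 199). refcount(pp1)=1 -> write in place. 3 ppages; refcounts: pp0:3 pp1:1 pp2:2
Op 5: fork(P0) -> P3. 3 ppages; refcounts: pp0:4 pp1:1 pp2:3
Op 6: read(P3, v1) -> 136. No state change.
P0: v1 -> pp2 = 136
P1: v1 -> pp1 = 199
P2: v1 -> pp2 = 136
P3: v1 -> pp2 = 136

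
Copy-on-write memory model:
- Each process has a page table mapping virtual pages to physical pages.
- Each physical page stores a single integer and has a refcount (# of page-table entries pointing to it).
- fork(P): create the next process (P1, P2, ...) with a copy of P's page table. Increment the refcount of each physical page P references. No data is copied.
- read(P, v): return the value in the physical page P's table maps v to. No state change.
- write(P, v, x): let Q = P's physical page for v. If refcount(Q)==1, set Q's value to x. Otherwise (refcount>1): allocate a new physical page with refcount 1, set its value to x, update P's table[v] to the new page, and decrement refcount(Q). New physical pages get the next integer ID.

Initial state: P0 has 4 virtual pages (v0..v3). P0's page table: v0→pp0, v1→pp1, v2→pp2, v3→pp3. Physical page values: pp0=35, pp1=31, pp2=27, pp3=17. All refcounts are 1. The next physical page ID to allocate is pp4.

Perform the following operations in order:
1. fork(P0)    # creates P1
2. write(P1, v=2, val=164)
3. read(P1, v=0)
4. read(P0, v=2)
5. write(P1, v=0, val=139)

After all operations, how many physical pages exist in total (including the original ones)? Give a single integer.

Answer: 6

Derivation:
Op 1: fork(P0) -> P1. 4 ppages; refcounts: pp0:2 pp1:2 pp2:2 pp3:2
Op 2: write(P1, v2, 164). refcount(pp2)=2>1 -> COPY to pp4. 5 ppages; refcounts: pp0:2 pp1:2 pp2:1 pp3:2 pp4:1
Op 3: read(P1, v0) -> 35. No state change.
Op 4: read(P0, v2) -> 27. No state change.
Op 5: write(P1, v0, 139). refcount(pp0)=2>1 -> COPY to pp5. 6 ppages; refcounts: pp0:1 pp1:2 pp2:1 pp3:2 pp4:1 pp5:1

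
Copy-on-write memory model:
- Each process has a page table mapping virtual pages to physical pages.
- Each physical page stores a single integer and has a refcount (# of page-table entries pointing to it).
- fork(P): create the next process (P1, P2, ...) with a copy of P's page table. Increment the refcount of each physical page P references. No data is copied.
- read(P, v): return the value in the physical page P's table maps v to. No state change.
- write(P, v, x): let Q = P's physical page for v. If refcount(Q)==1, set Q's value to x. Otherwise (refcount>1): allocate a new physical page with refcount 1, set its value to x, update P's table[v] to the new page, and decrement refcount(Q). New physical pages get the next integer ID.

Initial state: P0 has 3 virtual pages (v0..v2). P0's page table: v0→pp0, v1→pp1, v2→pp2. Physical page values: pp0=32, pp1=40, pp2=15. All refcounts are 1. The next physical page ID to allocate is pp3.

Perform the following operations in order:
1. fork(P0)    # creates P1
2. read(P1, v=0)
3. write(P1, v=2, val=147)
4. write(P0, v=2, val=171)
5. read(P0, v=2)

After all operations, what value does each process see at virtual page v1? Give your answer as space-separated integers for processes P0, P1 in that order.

Op 1: fork(P0) -> P1. 3 ppages; refcounts: pp0:2 pp1:2 pp2:2
Op 2: read(P1, v0) -> 32. No state change.
Op 3: write(P1, v2, 147). refcount(pp2)=2>1 -> COPY to pp3. 4 ppages; refcounts: pp0:2 pp1:2 pp2:1 pp3:1
Op 4: write(P0, v2, 171). refcount(pp2)=1 -> write in place. 4 ppages; refcounts: pp0:2 pp1:2 pp2:1 pp3:1
Op 5: read(P0, v2) -> 171. No state change.
P0: v1 -> pp1 = 40
P1: v1 -> pp1 = 40

Answer: 40 40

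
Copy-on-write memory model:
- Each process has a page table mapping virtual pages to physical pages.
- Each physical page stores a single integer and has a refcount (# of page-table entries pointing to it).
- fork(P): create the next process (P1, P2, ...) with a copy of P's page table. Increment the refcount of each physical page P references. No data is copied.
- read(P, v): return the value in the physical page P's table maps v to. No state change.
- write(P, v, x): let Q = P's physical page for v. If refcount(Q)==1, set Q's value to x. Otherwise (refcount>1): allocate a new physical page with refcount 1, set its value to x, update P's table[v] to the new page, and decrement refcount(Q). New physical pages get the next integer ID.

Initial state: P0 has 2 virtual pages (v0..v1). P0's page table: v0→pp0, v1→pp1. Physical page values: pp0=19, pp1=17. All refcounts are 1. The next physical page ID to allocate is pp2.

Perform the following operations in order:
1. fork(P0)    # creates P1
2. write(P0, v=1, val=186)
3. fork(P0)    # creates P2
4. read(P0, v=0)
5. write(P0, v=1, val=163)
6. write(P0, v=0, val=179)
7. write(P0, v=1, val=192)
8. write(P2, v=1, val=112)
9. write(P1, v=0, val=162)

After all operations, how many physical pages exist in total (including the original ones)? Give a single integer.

Answer: 6

Derivation:
Op 1: fork(P0) -> P1. 2 ppages; refcounts: pp0:2 pp1:2
Op 2: write(P0, v1, 186). refcount(pp1)=2>1 -> COPY to pp2. 3 ppages; refcounts: pp0:2 pp1:1 pp2:1
Op 3: fork(P0) -> P2. 3 ppages; refcounts: pp0:3 pp1:1 pp2:2
Op 4: read(P0, v0) -> 19. No state change.
Op 5: write(P0, v1, 163). refcount(pp2)=2>1 -> COPY to pp3. 4 ppages; refcounts: pp0:3 pp1:1 pp2:1 pp3:1
Op 6: write(P0, v0, 179). refcount(pp0)=3>1 -> COPY to pp4. 5 ppages; refcounts: pp0:2 pp1:1 pp2:1 pp3:1 pp4:1
Op 7: write(P0, v1, 192). refcount(pp3)=1 -> write in place. 5 ppages; refcounts: pp0:2 pp1:1 pp2:1 pp3:1 pp4:1
Op 8: write(P2, v1, 112). refcount(pp2)=1 -> write in place. 5 ppages; refcounts: pp0:2 pp1:1 pp2:1 pp3:1 pp4:1
Op 9: write(P1, v0, 162). refcount(pp0)=2>1 -> COPY to pp5. 6 ppages; refcounts: pp0:1 pp1:1 pp2:1 pp3:1 pp4:1 pp5:1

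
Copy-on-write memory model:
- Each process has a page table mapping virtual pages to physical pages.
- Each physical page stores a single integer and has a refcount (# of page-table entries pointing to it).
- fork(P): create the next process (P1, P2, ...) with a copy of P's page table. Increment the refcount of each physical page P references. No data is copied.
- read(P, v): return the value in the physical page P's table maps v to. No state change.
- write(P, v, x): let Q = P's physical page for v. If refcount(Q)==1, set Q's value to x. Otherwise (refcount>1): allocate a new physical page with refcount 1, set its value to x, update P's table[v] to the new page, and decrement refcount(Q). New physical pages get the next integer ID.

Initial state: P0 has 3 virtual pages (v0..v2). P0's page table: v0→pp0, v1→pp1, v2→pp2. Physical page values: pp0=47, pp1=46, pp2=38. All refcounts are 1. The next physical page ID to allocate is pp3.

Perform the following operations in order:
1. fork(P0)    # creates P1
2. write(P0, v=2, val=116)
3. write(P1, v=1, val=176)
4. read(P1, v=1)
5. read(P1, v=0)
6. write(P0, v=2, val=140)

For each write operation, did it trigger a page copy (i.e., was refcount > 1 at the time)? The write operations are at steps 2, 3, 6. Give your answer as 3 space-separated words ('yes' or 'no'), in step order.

Op 1: fork(P0) -> P1. 3 ppages; refcounts: pp0:2 pp1:2 pp2:2
Op 2: write(P0, v2, 116). refcount(pp2)=2>1 -> COPY to pp3. 4 ppages; refcounts: pp0:2 pp1:2 pp2:1 pp3:1
Op 3: write(P1, v1, 176). refcount(pp1)=2>1 -> COPY to pp4. 5 ppages; refcounts: pp0:2 pp1:1 pp2:1 pp3:1 pp4:1
Op 4: read(P1, v1) -> 176. No state change.
Op 5: read(P1, v0) -> 47. No state change.
Op 6: write(P0, v2, 140). refcount(pp3)=1 -> write in place. 5 ppages; refcounts: pp0:2 pp1:1 pp2:1 pp3:1 pp4:1

yes yes no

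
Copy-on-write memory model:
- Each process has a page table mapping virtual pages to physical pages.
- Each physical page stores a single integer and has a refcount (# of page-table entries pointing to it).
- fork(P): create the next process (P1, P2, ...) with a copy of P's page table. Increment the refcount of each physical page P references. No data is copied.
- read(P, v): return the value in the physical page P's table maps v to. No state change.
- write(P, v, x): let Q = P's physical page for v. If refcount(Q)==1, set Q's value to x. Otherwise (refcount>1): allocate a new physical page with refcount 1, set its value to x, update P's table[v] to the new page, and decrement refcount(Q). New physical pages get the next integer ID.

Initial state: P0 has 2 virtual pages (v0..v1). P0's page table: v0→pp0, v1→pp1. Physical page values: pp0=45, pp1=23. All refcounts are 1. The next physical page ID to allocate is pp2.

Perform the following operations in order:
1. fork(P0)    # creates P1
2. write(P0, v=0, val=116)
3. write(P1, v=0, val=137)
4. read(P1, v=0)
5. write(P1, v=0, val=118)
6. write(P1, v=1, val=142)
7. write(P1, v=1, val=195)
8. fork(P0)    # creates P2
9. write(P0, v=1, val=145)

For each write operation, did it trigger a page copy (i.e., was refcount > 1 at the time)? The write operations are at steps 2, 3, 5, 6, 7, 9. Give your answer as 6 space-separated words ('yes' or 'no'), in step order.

Op 1: fork(P0) -> P1. 2 ppages; refcounts: pp0:2 pp1:2
Op 2: write(P0, v0, 116). refcount(pp0)=2>1 -> COPY to pp2. 3 ppages; refcounts: pp0:1 pp1:2 pp2:1
Op 3: write(P1, v0, 137). refcount(pp0)=1 -> write in place. 3 ppages; refcounts: pp0:1 pp1:2 pp2:1
Op 4: read(P1, v0) -> 137. No state change.
Op 5: write(P1, v0, 118). refcount(pp0)=1 -> write in place. 3 ppages; refcounts: pp0:1 pp1:2 pp2:1
Op 6: write(P1, v1, 142). refcount(pp1)=2>1 -> COPY to pp3. 4 ppages; refcounts: pp0:1 pp1:1 pp2:1 pp3:1
Op 7: write(P1, v1, 195). refcount(pp3)=1 -> write in place. 4 ppages; refcounts: pp0:1 pp1:1 pp2:1 pp3:1
Op 8: fork(P0) -> P2. 4 ppages; refcounts: pp0:1 pp1:2 pp2:2 pp3:1
Op 9: write(P0, v1, 145). refcount(pp1)=2>1 -> COPY to pp4. 5 ppages; refcounts: pp0:1 pp1:1 pp2:2 pp3:1 pp4:1

yes no no yes no yes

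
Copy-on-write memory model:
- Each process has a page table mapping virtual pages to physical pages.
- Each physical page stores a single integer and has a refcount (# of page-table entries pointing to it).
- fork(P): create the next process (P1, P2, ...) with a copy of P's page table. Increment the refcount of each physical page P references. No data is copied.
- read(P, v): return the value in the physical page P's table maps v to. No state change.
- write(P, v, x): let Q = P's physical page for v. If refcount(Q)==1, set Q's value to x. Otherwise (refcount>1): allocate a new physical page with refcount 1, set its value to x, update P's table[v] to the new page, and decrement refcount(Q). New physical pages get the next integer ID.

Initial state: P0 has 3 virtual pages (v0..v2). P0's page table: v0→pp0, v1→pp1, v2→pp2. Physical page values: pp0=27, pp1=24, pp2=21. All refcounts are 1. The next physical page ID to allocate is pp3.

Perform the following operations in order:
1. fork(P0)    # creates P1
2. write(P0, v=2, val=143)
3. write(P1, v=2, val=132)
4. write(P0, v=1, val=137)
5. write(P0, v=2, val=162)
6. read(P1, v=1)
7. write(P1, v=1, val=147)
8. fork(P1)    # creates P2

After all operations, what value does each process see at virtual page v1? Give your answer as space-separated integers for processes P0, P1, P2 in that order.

Answer: 137 147 147

Derivation:
Op 1: fork(P0) -> P1. 3 ppages; refcounts: pp0:2 pp1:2 pp2:2
Op 2: write(P0, v2, 143). refcount(pp2)=2>1 -> COPY to pp3. 4 ppages; refcounts: pp0:2 pp1:2 pp2:1 pp3:1
Op 3: write(P1, v2, 132). refcount(pp2)=1 -> write in place. 4 ppages; refcounts: pp0:2 pp1:2 pp2:1 pp3:1
Op 4: write(P0, v1, 137). refcount(pp1)=2>1 -> COPY to pp4. 5 ppages; refcounts: pp0:2 pp1:1 pp2:1 pp3:1 pp4:1
Op 5: write(P0, v2, 162). refcount(pp3)=1 -> write in place. 5 ppages; refcounts: pp0:2 pp1:1 pp2:1 pp3:1 pp4:1
Op 6: read(P1, v1) -> 24. No state change.
Op 7: write(P1, v1, 147). refcount(pp1)=1 -> write in place. 5 ppages; refcounts: pp0:2 pp1:1 pp2:1 pp3:1 pp4:1
Op 8: fork(P1) -> P2. 5 ppages; refcounts: pp0:3 pp1:2 pp2:2 pp3:1 pp4:1
P0: v1 -> pp4 = 137
P1: v1 -> pp1 = 147
P2: v1 -> pp1 = 147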